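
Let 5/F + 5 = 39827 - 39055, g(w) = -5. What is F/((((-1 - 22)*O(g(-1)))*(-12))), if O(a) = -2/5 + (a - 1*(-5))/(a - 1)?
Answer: -25/423384 ≈ -5.9048e-5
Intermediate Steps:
O(a) = -2/5 + (5 + a)/(-1 + a) (O(a) = -2*1/5 + (a + 5)/(-1 + a) = -2/5 + (5 + a)/(-1 + a))
F = 5/767 (F = 5/(-5 + (39827 - 39055)) = 5/(-5 + 772) = 5/767 ≈ 0.0065189)
F/((((-1 - 22)*O(g(-1)))*(-12))) = 5/(767*((((-1 - 22)*(3*(9 - 5)/(5*(-1 - 5))))*(-12)))) = 5/(767*((-69*4/(5*(-6))*(-12)))) = 5/(767*((-69*(-1)*4/(5*6)*(-12)))) = 5/(767*((-23*(-2/5)*(-12)))) = 5/(767*(((46/5)*(-12)))) = 5/(767*(-552/5)) = (5/767)*(-5/552) = -25/423384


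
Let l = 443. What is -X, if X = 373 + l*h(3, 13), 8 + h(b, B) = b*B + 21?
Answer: -23409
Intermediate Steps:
h(b, B) = 13 + B*b (h(b, B) = -8 + (b*B + 21) = -8 + (B*b + 21) = -8 + (21 + B*b) = 13 + B*b)
X = 23409 (X = 373 + 443*(13 + 13*3) = 373 + 443*(13 + 39) = 373 + 443*52 = 373 + 23036 = 23409)
-X = -1*23409 = -23409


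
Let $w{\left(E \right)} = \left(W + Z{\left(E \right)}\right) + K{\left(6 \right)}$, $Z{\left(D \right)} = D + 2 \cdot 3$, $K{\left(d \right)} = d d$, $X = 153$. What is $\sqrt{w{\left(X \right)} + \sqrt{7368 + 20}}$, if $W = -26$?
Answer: $\sqrt{169 + 2 \sqrt{1847}} \approx 15.967$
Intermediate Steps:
$K{\left(d \right)} = d^{2}$
$Z{\left(D \right)} = 6 + D$ ($Z{\left(D \right)} = D + 6 = 6 + D$)
$w{\left(E \right)} = 16 + E$ ($w{\left(E \right)} = \left(-26 + \left(6 + E\right)\right) + 6^{2} = \left(-20 + E\right) + 36 = 16 + E$)
$\sqrt{w{\left(X \right)} + \sqrt{7368 + 20}} = \sqrt{\left(16 + 153\right) + \sqrt{7368 + 20}} = \sqrt{169 + \sqrt{7388}} = \sqrt{169 + 2 \sqrt{1847}}$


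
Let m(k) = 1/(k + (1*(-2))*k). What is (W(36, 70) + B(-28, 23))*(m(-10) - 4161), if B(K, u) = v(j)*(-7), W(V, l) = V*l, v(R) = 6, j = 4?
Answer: -51553551/5 ≈ -1.0311e+7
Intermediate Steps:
B(K, u) = -42 (B(K, u) = 6*(-7) = -42)
m(k) = -1/k (m(k) = 1/(k - 2*k) = 1/(-k) = -1/k)
(W(36, 70) + B(-28, 23))*(m(-10) - 4161) = (36*70 - 42)*(-1/(-10) - 4161) = (2520 - 42)*(-1*(-1/10) - 4161) = 2478*(1/10 - 4161) = 2478*(-41609/10) = -51553551/5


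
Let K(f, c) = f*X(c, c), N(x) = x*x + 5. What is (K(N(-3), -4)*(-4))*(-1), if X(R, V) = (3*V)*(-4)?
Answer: 2688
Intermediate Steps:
X(R, V) = -12*V
N(x) = 5 + x² (N(x) = x² + 5 = 5 + x²)
K(f, c) = -12*c*f (K(f, c) = f*(-12*c) = -12*c*f)
(K(N(-3), -4)*(-4))*(-1) = (-12*(-4)*(5 + (-3)²)*(-4))*(-1) = (-12*(-4)*(5 + 9)*(-4))*(-1) = (-12*(-4)*14*(-4))*(-1) = (672*(-4))*(-1) = -2688*(-1) = 2688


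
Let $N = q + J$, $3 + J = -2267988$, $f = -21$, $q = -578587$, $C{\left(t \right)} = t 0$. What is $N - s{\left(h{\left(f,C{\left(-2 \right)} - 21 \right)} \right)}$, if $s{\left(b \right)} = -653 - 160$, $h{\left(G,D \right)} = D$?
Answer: $-2845765$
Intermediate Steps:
$C{\left(t \right)} = 0$
$J = -2267991$ ($J = -3 - 2267988 = -2267991$)
$N = -2846578$ ($N = -578587 - 2267991 = -2846578$)
$s{\left(b \right)} = -813$
$N - s{\left(h{\left(f,C{\left(-2 \right)} - 21 \right)} \right)} = -2846578 - -813 = -2846578 + 813 = -2845765$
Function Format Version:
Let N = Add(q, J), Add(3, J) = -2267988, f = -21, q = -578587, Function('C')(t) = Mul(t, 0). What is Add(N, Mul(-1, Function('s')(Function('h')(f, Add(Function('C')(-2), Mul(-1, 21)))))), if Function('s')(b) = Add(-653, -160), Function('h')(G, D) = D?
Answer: -2845765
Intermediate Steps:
Function('C')(t) = 0
J = -2267991 (J = Add(-3, -2267988) = -2267991)
N = -2846578 (N = Add(-578587, -2267991) = -2846578)
Function('s')(b) = -813
Add(N, Mul(-1, Function('s')(Function('h')(f, Add(Function('C')(-2), Mul(-1, 21)))))) = Add(-2846578, Mul(-1, -813)) = Add(-2846578, 813) = -2845765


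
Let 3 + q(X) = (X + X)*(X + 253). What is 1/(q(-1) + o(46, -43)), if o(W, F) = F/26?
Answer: -26/13225 ≈ -0.0019660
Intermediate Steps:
o(W, F) = F/26 (o(W, F) = F*(1/26) = F/26)
q(X) = -3 + 2*X*(253 + X) (q(X) = -3 + (X + X)*(X + 253) = -3 + (2*X)*(253 + X) = -3 + 2*X*(253 + X))
1/(q(-1) + o(46, -43)) = 1/((-3 + 2*(-1)**2 + 506*(-1)) + (1/26)*(-43)) = 1/((-3 + 2*1 - 506) - 43/26) = 1/((-3 + 2 - 506) - 43/26) = 1/(-507 - 43/26) = 1/(-13225/26) = -26/13225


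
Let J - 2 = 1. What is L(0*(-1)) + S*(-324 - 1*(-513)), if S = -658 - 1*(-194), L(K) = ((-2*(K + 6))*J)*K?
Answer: -87696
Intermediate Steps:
J = 3 (J = 2 + 1 = 3)
L(K) = K*(-36 - 6*K) (L(K) = (-2*(K + 6)*3)*K = (-2*(6 + K)*3)*K = ((-12 - 2*K)*3)*K = (-36 - 6*K)*K = K*(-36 - 6*K))
S = -464 (S = -658 + 194 = -464)
L(0*(-1)) + S*(-324 - 1*(-513)) = -6*0*(-1)*(6 + 0*(-1)) - 464*(-324 - 1*(-513)) = -6*0*(6 + 0) - 464*(-324 + 513) = -6*0*6 - 464*189 = 0 - 87696 = -87696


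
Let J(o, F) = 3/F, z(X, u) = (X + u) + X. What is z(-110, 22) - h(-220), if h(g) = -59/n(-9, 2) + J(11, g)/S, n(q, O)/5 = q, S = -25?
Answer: -9865927/49500 ≈ -199.31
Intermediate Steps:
n(q, O) = 5*q
z(X, u) = u + 2*X
h(g) = 59/45 - 3/(25*g) (h(g) = -59/(5*(-9)) + (3/g)/(-25) = -59/(-45) + (3/g)*(-1/25) = -59*(-1/45) - 3/(25*g) = 59/45 - 3/(25*g))
z(-110, 22) - h(-220) = (22 + 2*(-110)) - (-27 + 295*(-220))/(225*(-220)) = (22 - 220) - (-1)*(-27 - 64900)/(225*220) = -198 - (-1)*(-64927)/(225*220) = -198 - 1*64927/49500 = -198 - 64927/49500 = -9865927/49500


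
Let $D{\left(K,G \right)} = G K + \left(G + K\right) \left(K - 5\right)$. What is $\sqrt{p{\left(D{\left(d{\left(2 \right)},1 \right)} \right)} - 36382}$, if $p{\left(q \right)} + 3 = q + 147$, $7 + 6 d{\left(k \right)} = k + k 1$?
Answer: $\frac{i \sqrt{144965}}{2} \approx 190.37 i$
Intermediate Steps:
$d{\left(k \right)} = - \frac{7}{6} + \frac{k}{3}$ ($d{\left(k \right)} = - \frac{7}{6} + \frac{k + k 1}{6} = - \frac{7}{6} + \frac{k + k}{6} = - \frac{7}{6} + \frac{2 k}{6} = - \frac{7}{6} + \frac{k}{3}$)
$D{\left(K,G \right)} = G K + \left(-5 + K\right) \left(G + K\right)$ ($D{\left(K,G \right)} = G K + \left(G + K\right) \left(-5 + K\right) = G K + \left(-5 + K\right) \left(G + K\right)$)
$p{\left(q \right)} = 144 + q$ ($p{\left(q \right)} = -3 + \left(q + 147\right) = -3 + \left(147 + q\right) = 144 + q$)
$\sqrt{p{\left(D{\left(d{\left(2 \right)},1 \right)} \right)} - 36382} = \sqrt{\left(144 + \left(\left(- \frac{7}{6} + \frac{1}{3} \cdot 2\right)^{2} - 5 - 5 \left(- \frac{7}{6} + \frac{1}{3} \cdot 2\right) + 2 \cdot 1 \left(- \frac{7}{6} + \frac{1}{3} \cdot 2\right)\right)\right) - 36382} = \sqrt{\left(144 + \left(\left(- \frac{7}{6} + \frac{2}{3}\right)^{2} - 5 - 5 \left(- \frac{7}{6} + \frac{2}{3}\right) + 2 \cdot 1 \left(- \frac{7}{6} + \frac{2}{3}\right)\right)\right) - 36382} = \sqrt{\left(144 + \left(\left(- \frac{1}{2}\right)^{2} - 5 - - \frac{5}{2} + 2 \cdot 1 \left(- \frac{1}{2}\right)\right)\right) - 36382} = \sqrt{\left(144 + \left(\frac{1}{4} - 5 + \frac{5}{2} - 1\right)\right) - 36382} = \sqrt{\left(144 - \frac{13}{4}\right) - 36382} = \sqrt{\frac{563}{4} - 36382} = \sqrt{- \frac{144965}{4}} = \frac{i \sqrt{144965}}{2}$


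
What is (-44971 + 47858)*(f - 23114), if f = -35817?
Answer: -170133797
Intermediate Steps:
(-44971 + 47858)*(f - 23114) = (-44971 + 47858)*(-35817 - 23114) = 2887*(-58931) = -170133797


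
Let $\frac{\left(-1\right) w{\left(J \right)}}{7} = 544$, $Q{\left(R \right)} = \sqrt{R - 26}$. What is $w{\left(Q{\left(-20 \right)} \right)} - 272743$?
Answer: $-276551$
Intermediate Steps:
$Q{\left(R \right)} = \sqrt{-26 + R}$
$w{\left(J \right)} = -3808$ ($w{\left(J \right)} = \left(-7\right) 544 = -3808$)
$w{\left(Q{\left(-20 \right)} \right)} - 272743 = -3808 - 272743 = -276551$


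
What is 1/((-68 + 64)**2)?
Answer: 1/16 ≈ 0.062500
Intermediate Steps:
1/((-68 + 64)**2) = 1/((-4)**2) = 1/16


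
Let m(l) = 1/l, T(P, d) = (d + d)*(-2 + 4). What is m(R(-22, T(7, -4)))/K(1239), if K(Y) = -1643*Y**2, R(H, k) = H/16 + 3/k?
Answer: 16/63055095075 ≈ 2.5375e-10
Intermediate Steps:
T(P, d) = 4*d (T(P, d) = (2*d)*2 = 4*d)
R(H, k) = 3/k + H/16 (R(H, k) = H*(1/16) + 3/k = H/16 + 3/k = 3/k + H/16)
m(R(-22, T(7, -4)))/K(1239) = 1/((3/((4*(-4))) + (1/16)*(-22))*((-1643*1239**2))) = 1/((3/(-16) - 11/8)*((-1643*1535121))) = 1/((3*(-1/16) - 11/8)*(-2522203803)) = -1/2522203803/(-3/16 - 11/8) = -1/2522203803/(-25/16) = -16/25*(-1/2522203803) = 16/63055095075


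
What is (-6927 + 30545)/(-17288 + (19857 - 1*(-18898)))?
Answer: 23618/21467 ≈ 1.1002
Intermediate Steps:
(-6927 + 30545)/(-17288 + (19857 - 1*(-18898))) = 23618/(-17288 + (19857 + 18898)) = 23618/(-17288 + 38755) = 23618/21467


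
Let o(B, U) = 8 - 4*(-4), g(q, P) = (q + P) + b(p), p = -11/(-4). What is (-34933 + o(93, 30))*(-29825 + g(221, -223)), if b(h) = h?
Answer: 4164538973/4 ≈ 1.0411e+9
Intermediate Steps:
p = 11/4 (p = -11*(-1/4) = 11/4 ≈ 2.7500)
g(q, P) = 11/4 + P + q (g(q, P) = (q + P) + 11/4 = (P + q) + 11/4 = 11/4 + P + q)
o(B, U) = 24 (o(B, U) = 8 + 16 = 24)
(-34933 + o(93, 30))*(-29825 + g(221, -223)) = (-34933 + 24)*(-29825 + (11/4 - 223 + 221)) = -34909*(-29825 + 3/4) = -34909*(-119297/4) = 4164538973/4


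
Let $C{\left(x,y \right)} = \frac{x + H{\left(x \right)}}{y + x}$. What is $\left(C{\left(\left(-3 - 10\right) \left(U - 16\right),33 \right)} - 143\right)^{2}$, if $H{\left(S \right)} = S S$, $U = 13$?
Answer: $\frac{132496}{9} \approx 14722.0$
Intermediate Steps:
$H{\left(S \right)} = S^{2}$
$C{\left(x,y \right)} = \frac{x + x^{2}}{x + y}$ ($C{\left(x,y \right)} = \frac{x + x^{2}}{y + x} = \frac{x + x^{2}}{x + y}$)
$\left(C{\left(\left(-3 - 10\right) \left(U - 16\right),33 \right)} - 143\right)^{2} = \left(\frac{\left(-3 - 10\right) \left(13 - 16\right) \left(1 + \left(-3 - 10\right) \left(13 - 16\right)\right)}{\left(-3 - 10\right) \left(13 - 16\right) + 33} - 143\right)^{2} = \left(\frac{\left(-13\right) \left(-3\right) \left(1 - -39\right)}{\left(-13\right) \left(-3\right) + 33} - 143\right)^{2} = \left(\frac{39 \left(1 + 39\right)}{39 + 33} - 143\right)^{2} = \left(39 \cdot \frac{1}{72} \cdot 40 - 143\right)^{2} = \left(\frac{65}{3} - 143\right)^{2} = \left(- \frac{364}{3}\right)^{2} = \frac{132496}{9}$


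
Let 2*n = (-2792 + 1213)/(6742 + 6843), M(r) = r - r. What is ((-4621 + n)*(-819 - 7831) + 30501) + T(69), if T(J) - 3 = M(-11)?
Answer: 108687218253/2717 ≈ 4.0003e+7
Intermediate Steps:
M(r) = 0
T(J) = 3 (T(J) = 3 + 0 = 3)
n = -1579/27170 (n = ((-2792 + 1213)/(6742 + 6843))/2 = (-1579/13585)/2 = (-1579*1/13585)/2 = (1/2)*(-1579/13585) = -1579/27170 ≈ -0.058116)
((-4621 + n)*(-819 - 7831) + 30501) + T(69) = ((-4621 - 1579/27170)*(-819 - 7831) + 30501) + 3 = (-125554149/27170*(-8650) + 30501) + 3 = (108604338885/2717 + 30501) + 3 = 108687210102/2717 + 3 = 108687218253/2717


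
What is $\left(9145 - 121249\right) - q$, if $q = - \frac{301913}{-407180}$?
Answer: $- \frac{45646808633}{407180} \approx -1.121 \cdot 10^{5}$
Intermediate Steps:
$q = \frac{301913}{407180}$ ($q = \left(-301913\right) \left(- \frac{1}{407180}\right) = \frac{301913}{407180} \approx 0.74147$)
$\left(9145 - 121249\right) - q = \left(9145 - 121249\right) - \frac{301913}{407180} = -112104 - \frac{301913}{407180} = - \frac{45646808633}{407180}$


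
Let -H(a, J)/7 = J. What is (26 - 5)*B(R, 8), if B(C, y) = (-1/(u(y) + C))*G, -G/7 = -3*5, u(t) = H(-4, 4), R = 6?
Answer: 2205/22 ≈ 100.23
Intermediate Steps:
H(a, J) = -7*J
u(t) = -28 (u(t) = -7*4 = -28)
G = 105 (G = -(-21)*5 = -7*(-15) = 105)
B(C, y) = -105/(-28 + C) (B(C, y) = (-1/(-28 + C))*105 = -1/(-28 + C)*105 = -105/(-28 + C))
(26 - 5)*B(R, 8) = (26 - 5)*(-105/(-28 + 6)) = 21*(-105/(-22)) = 21*(-105*(-1/22)) = 21*(105/22) = 2205/22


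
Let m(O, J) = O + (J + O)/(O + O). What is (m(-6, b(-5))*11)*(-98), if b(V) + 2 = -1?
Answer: 11319/2 ≈ 5659.5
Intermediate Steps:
b(V) = -3 (b(V) = -2 - 1 = -3)
m(O, J) = O + (J + O)/(2*O) (m(O, J) = O + (J + O)/((2*O)) = O + (J + O)*(1/(2*O)) = O + (J + O)/(2*O))
(m(-6, b(-5))*11)*(-98) = ((½ - 6 + (½)*(-3)/(-6))*11)*(-98) = ((½ - 6 + (½)*(-3)*(-⅙))*11)*(-98) = ((½ - 6 + ¼)*11)*(-98) = -21/4*11*(-98) = -231/4*(-98) = 11319/2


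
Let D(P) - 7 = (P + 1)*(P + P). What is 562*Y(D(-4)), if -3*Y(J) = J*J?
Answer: -540082/3 ≈ -1.8003e+5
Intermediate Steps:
D(P) = 7 + 2*P*(1 + P) (D(P) = 7 + (P + 1)*(P + P) = 7 + (1 + P)*(2*P) = 7 + 2*P*(1 + P))
Y(J) = -J²/3 (Y(J) = -J*J/3 = -J²/3)
562*Y(D(-4)) = 562*(-(7 + 2*(-4) + 2*(-4)²)²/3) = 562*(-(7 - 8 + 2*16)²/3) = 562*(-(7 - 8 + 32)²/3) = 562*(-⅓*31²) = 562*(-⅓*961) = 562*(-961/3) = -540082/3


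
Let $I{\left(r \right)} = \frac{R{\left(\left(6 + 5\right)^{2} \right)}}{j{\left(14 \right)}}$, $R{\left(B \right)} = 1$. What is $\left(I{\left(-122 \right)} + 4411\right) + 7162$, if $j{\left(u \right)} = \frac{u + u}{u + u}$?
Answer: $11574$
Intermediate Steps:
$j{\left(u \right)} = 1$ ($j{\left(u \right)} = \frac{2 u}{2 u} = 2 u \frac{1}{2 u} = 1$)
$I{\left(r \right)} = 1$ ($I{\left(r \right)} = 1 \cdot 1^{-1} = 1 \cdot 1 = 1$)
$\left(I{\left(-122 \right)} + 4411\right) + 7162 = \left(1 + 4411\right) + 7162 = 4412 + 7162 = 11574$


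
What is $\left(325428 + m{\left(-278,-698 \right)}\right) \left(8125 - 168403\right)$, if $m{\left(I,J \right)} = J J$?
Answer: $-130247031696$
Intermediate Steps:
$m{\left(I,J \right)} = J^{2}$
$\left(325428 + m{\left(-278,-698 \right)}\right) \left(8125 - 168403\right) = \left(325428 + \left(-698\right)^{2}\right) \left(8125 - 168403\right) = \left(325428 + 487204\right) \left(-160278\right) = 812632 \left(-160278\right) = -130247031696$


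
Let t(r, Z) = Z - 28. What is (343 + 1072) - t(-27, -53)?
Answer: 1496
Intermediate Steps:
t(r, Z) = -28 + Z
(343 + 1072) - t(-27, -53) = (343 + 1072) - (-28 - 53) = 1415 - 1*(-81) = 1415 + 81 = 1496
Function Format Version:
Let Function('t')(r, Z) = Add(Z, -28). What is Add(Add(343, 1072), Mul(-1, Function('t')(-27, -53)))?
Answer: 1496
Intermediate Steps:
Function('t')(r, Z) = Add(-28, Z)
Add(Add(343, 1072), Mul(-1, Function('t')(-27, -53))) = Add(Add(343, 1072), Mul(-1, Add(-28, -53))) = Add(1415, Mul(-1, -81)) = Add(1415, 81) = 1496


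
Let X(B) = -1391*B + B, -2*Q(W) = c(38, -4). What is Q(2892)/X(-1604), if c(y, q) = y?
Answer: -19/2229560 ≈ -8.5219e-6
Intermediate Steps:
Q(W) = -19 (Q(W) = -½*38 = -19)
X(B) = -1390*B
Q(2892)/X(-1604) = -19/((-1390*(-1604))) = -19/2229560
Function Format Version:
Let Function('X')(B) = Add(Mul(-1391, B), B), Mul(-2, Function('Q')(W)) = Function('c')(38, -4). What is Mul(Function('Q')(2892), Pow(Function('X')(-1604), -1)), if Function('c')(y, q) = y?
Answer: Rational(-19, 2229560) ≈ -8.5219e-6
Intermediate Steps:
Function('Q')(W) = -19 (Function('Q')(W) = Mul(Rational(-1, 2), 38) = -19)
Function('X')(B) = Mul(-1390, B)
Mul(Function('Q')(2892), Pow(Function('X')(-1604), -1)) = Mul(-19, Pow(Mul(-1390, -1604), -1)) = Mul(-19, Pow(2229560, -1)) = Mul(-19, Rational(1, 2229560)) = Rational(-19, 2229560)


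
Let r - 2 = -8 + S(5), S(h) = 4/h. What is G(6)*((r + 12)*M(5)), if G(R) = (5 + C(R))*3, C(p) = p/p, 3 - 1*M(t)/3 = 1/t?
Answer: 25704/25 ≈ 1028.2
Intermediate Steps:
M(t) = 9 - 3/t
C(p) = 1
G(R) = 18 (G(R) = (5 + 1)*3 = 6*3 = 18)
r = -26/5 (r = 2 + (-8 + 4/5) = 2 + (-8 + 4*(⅕)) = 2 + (-8 + ⅘) = 2 - 36/5 = -26/5 ≈ -5.2000)
G(6)*((r + 12)*M(5)) = 18*((-26/5 + 12)*(9 - 3/5)) = 18*(34*(9 - 3*⅕)/5) = 18*(34*(9 - ⅗)/5) = 18*((34/5)*(42/5)) = 18*(1428/25) = 25704/25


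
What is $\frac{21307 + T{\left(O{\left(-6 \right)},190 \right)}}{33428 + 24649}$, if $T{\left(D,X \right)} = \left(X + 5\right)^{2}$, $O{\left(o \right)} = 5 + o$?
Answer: $\frac{59332}{58077} \approx 1.0216$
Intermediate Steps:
$T{\left(D,X \right)} = \left(5 + X\right)^{2}$
$\frac{21307 + T{\left(O{\left(-6 \right)},190 \right)}}{33428 + 24649} = \frac{21307 + \left(5 + 190\right)^{2}}{33428 + 24649} = \frac{21307 + 195^{2}}{58077} = \left(21307 + 38025\right) \frac{1}{58077} = 59332 \cdot \frac{1}{58077} = \frac{59332}{58077}$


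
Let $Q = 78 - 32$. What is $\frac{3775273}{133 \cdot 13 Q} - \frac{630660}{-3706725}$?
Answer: $\frac{936270514891}{19654044410} \approx 47.638$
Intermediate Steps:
$Q = 46$
$\frac{3775273}{133 \cdot 13 Q} - \frac{630660}{-3706725} = \frac{3775273}{133 \cdot 13 \cdot 46} - \frac{630660}{-3706725} = \frac{3775273}{1729 \cdot 46} - - \frac{42044}{247115} = \frac{3775273}{79534} + \frac{42044}{247115} = \frac{936270514891}{19654044410}$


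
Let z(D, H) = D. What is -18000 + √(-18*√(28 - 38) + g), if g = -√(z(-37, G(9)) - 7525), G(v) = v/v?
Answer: -18000 + √(-I)*√(√7562 + 18*√10) ≈ -17992.0 - 8.4818*I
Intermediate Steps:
G(v) = 1
g = -I*√7562 (g = -√(-37 - 7525) = -√(-7562) = -I*√7562 ≈ -86.96*I)
-18000 + √(-18*√(28 - 38) + g) = -18000 + √(-18*√(28 - 38) - I*√7562) = -18000 + √(-18*I*√10 - I*√7562) = -18000 + √(-I*√7562 - 18*I*√10)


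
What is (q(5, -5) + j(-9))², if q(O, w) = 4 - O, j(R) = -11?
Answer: 144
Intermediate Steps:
(q(5, -5) + j(-9))² = ((4 - 1*5) - 11)² = ((4 - 5) - 11)² = (-1 - 11)² = (-12)² = 144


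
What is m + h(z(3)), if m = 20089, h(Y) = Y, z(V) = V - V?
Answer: 20089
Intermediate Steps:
z(V) = 0
m + h(z(3)) = 20089 + 0 = 20089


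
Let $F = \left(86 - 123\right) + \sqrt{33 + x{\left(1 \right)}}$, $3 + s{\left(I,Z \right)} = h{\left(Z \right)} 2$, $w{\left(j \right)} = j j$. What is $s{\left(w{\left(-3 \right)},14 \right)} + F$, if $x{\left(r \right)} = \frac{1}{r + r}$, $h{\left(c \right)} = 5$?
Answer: $-30 + \frac{\sqrt{134}}{2} \approx -24.212$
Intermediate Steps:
$x{\left(r \right)} = \frac{1}{2 r}$
$w{\left(j \right)} = j^{2}$
$s{\left(I,Z \right)} = 7$ ($s{\left(I,Z \right)} = -3 + 5 \cdot 2 = -3 + 10 = 7$)
$F = -37 + \frac{\sqrt{134}}{2}$ ($F = \left(86 - 123\right) + \sqrt{33 + \frac{1}{2 \cdot 1}} = -37 + \sqrt{33 + \frac{1}{2} \cdot 1} = -37 + \sqrt{33 + \frac{1}{2}} = -37 + \sqrt{\frac{67}{2}} = -37 + \frac{\sqrt{134}}{2} \approx -31.212$)
$s{\left(w{\left(-3 \right)},14 \right)} + F = 7 - \left(37 - \frac{\sqrt{134}}{2}\right) = -30 + \frac{\sqrt{134}}{2}$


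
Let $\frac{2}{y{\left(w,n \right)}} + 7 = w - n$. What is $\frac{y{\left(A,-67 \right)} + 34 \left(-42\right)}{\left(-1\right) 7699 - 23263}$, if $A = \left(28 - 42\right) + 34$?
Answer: $\frac{57119}{1238480} \approx 0.04612$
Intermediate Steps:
$A = 20$ ($A = -14 + 34 = 20$)
$y{\left(w,n \right)} = \frac{2}{-7 + w - n}$ ($y{\left(w,n \right)} = \frac{2}{-7 - \left(n - w\right)} = \frac{2}{-7 + w - n}$)
$\frac{y{\left(A,-67 \right)} + 34 \left(-42\right)}{\left(-1\right) 7699 - 23263} = \frac{\frac{2}{-7 + 20 - -67} + 34 \left(-42\right)}{\left(-1\right) 7699 - 23263} = \frac{\frac{2}{-7 + 20 + 67} - 1428}{-7699 - 23263} = \frac{\frac{2}{80} - 1428}{-30962} = \left(2 \cdot \frac{1}{80} - 1428\right) \left(- \frac{1}{30962}\right) = \left(\frac{1}{40} - 1428\right) \left(- \frac{1}{30962}\right) = \left(- \frac{57119}{40}\right) \left(- \frac{1}{30962}\right) = \frac{57119}{1238480}$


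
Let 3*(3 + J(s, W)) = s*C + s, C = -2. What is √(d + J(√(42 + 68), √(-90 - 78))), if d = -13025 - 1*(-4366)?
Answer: √(-77958 - 3*√110)/3 ≈ 93.089*I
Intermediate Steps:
J(s, W) = -3 - s/3 (J(s, W) = -3 + (s*(-2) + s)/3 = -3 + (-2*s + s)/3 = -3 + (-s)/3 = -3 - s/3)
d = -8659 (d = -13025 + 4366 = -8659)
√(d + J(√(42 + 68), √(-90 - 78))) = √(-8659 + (-3 - √(42 + 68)/3)) = √(-8659 + (-3 - √110/3)) = √(-8662 - √110/3)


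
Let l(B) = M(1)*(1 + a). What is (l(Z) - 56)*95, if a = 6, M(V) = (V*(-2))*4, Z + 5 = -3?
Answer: -10640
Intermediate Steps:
Z = -8 (Z = -5 - 3 = -8)
M(V) = -8*V (M(V) = -2*V*4 = -8*V)
l(B) = -56 (l(B) = (-8*1)*(1 + 6) = -8*7 = -56)
(l(Z) - 56)*95 = (-56 - 56)*95 = -112*95 = -10640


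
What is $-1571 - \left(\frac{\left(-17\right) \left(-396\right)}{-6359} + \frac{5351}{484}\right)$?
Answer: $- \frac{4865923397}{3077756} \approx -1581.0$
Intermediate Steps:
$-1571 - \left(\frac{\left(-17\right) \left(-396\right)}{-6359} + \frac{5351}{484}\right) = -1571 - \left(6732 \left(- \frac{1}{6359}\right) + 5351 \cdot \frac{1}{484}\right) = -1571 - \left(- \frac{6732}{6359} + \frac{5351}{484}\right) = -1571 - \frac{30768721}{3077756} = - \frac{4865923397}{3077756}$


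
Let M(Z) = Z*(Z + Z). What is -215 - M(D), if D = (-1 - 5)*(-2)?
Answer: -503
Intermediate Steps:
D = 12 (D = -6*(-2) = 12)
M(Z) = 2*Z**2 (M(Z) = Z*(2*Z) = 2*Z**2)
-215 - M(D) = -215 - 2*12**2 = -215 - 2*144 = -215 - 1*288 = -215 - 288 = -503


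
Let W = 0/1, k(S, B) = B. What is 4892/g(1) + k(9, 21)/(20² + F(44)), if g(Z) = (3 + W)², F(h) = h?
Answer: 724079/1332 ≈ 543.60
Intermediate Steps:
W = 0 (W = 0*1 = 0)
g(Z) = 9 (g(Z) = (3 + 0)² = 3² = 9)
4892/g(1) + k(9, 21)/(20² + F(44)) = 4892/9 + 21/(20² + 44) = 4892*(⅑) + 21/(400 + 44) = 4892/9 + 21/444 = 4892/9 + 21*(1/444) = 4892/9 + 7/148 = 724079/1332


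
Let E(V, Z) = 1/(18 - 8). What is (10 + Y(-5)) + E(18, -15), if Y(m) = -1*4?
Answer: 61/10 ≈ 6.1000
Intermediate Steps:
Y(m) = -4
E(V, Z) = ⅒ (E(V, Z) = 1/10 = ⅒)
(10 + Y(-5)) + E(18, -15) = (10 - 4) + ⅒ = 6 + ⅒ = 61/10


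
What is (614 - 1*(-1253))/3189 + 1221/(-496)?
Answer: -2967737/1581744 ≈ -1.8762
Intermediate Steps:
(614 - 1*(-1253))/3189 + 1221/(-496) = (614 + 1253)*(1/3189) + 1221*(-1/496) = 1867*(1/3189) - 1221/496 = 1867/3189 - 1221/496 = -2967737/1581744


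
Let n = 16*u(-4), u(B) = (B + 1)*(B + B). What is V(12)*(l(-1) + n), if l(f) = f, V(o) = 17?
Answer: 6511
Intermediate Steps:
u(B) = 2*B*(1 + B) (u(B) = (1 + B)*(2*B) = 2*B*(1 + B))
n = 384 (n = 16*(2*(-4)*(1 - 4)) = 16*(2*(-4)*(-3)) = 16*24 = 384)
V(12)*(l(-1) + n) = 17*(-1 + 384) = 17*383 = 6511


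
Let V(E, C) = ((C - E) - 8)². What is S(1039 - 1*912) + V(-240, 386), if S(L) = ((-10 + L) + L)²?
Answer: 441460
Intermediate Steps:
V(E, C) = (-8 + C - E)²
S(L) = (-10 + 2*L)²
S(1039 - 1*912) + V(-240, 386) = 4*(-5 + (1039 - 1*912))² + (8 - 240 - 1*386)² = 4*(-5 + (1039 - 912))² + (8 - 240 - 386)² = 4*(-5 + 127)² + (-618)² = 4*122² + 381924 = 4*14884 + 381924 = 59536 + 381924 = 441460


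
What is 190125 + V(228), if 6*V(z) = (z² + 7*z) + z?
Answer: 199093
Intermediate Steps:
V(z) = z²/6 + 4*z/3 (V(z) = ((z² + 7*z) + z)/6 = (z² + 8*z)/6 = z²/6 + 4*z/3)
190125 + V(228) = 190125 + (⅙)*228*(8 + 228) = 190125 + (⅙)*228*236 = 190125 + 8968 = 199093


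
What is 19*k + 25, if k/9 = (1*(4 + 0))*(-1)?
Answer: -659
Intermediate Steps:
k = -36 (k = 9*((1*(4 + 0))*(-1)) = 9*((1*4)*(-1)) = 9*(4*(-1)) = 9*(-4) = -36)
19*k + 25 = 19*(-36) + 25 = -684 + 25 = -659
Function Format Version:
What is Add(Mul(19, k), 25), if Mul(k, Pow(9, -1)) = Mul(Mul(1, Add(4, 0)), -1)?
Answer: -659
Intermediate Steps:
k = -36 (k = Mul(9, Mul(Mul(1, Add(4, 0)), -1)) = Mul(9, Mul(Mul(1, 4), -1)) = Mul(9, Mul(4, -1)) = Mul(9, -4) = -36)
Add(Mul(19, k), 25) = Add(Mul(19, -36), 25) = Add(-684, 25) = -659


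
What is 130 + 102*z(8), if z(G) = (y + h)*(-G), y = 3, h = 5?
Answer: -6398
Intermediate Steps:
z(G) = -8*G (z(G) = (3 + 5)*(-G) = 8*(-G) = -8*G)
130 + 102*z(8) = 130 + 102*(-8*8) = 130 + 102*(-64) = 130 - 6528 = -6398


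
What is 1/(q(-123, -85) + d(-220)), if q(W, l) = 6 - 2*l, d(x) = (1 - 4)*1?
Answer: 1/173 ≈ 0.0057803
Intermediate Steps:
d(x) = -3 (d(x) = -3*1 = -3)
1/(q(-123, -85) + d(-220)) = 1/((6 - 2*(-85)) - 3) = 1/((6 + 170) - 3) = 1/(176 - 3) = 1/173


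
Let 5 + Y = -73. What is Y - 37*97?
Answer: -3667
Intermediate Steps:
Y = -78 (Y = -5 - 73 = -78)
Y - 37*97 = -78 - 37*97 = -78 - 3589 = -3667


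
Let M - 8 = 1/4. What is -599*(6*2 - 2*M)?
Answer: 5391/2 ≈ 2695.5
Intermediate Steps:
M = 33/4 (M = 8 + 1/4 = 8 + ¼ = 33/4 ≈ 8.2500)
-599*(6*2 - 2*M) = -599*(6*2 - 2*33/4) = -599*(12 - 33/2) = -599*(-9/2) = 5391/2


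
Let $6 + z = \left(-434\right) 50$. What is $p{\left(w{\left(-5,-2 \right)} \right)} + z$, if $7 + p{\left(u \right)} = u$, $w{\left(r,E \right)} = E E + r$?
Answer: $-21714$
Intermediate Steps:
$w{\left(r,E \right)} = r + E^{2}$ ($w{\left(r,E \right)} = E^{2} + r = r + E^{2}$)
$p{\left(u \right)} = -7 + u$
$z = -21706$ ($z = -6 - 21700 = -21706$)
$p{\left(w{\left(-5,-2 \right)} \right)} + z = \left(-7 - \left(5 - \left(-2\right)^{2}\right)\right) - 21706 = \left(-7 + \left(-5 + 4\right)\right) - 21706 = \left(-7 - 1\right) - 21706 = -8 - 21706 = -21714$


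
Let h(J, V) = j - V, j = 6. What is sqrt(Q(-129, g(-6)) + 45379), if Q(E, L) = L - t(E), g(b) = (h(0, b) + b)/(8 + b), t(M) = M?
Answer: sqrt(45511) ≈ 213.33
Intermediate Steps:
h(J, V) = 6 - V
g(b) = 6/(8 + b) (g(b) = ((6 - b) + b)/(8 + b) = 6/(8 + b))
Q(E, L) = L - E
sqrt(Q(-129, g(-6)) + 45379) = sqrt((6/(8 - 6) - 1*(-129)) + 45379) = sqrt((6/2 + 129) + 45379) = sqrt((6*(1/2) + 129) + 45379) = sqrt((3 + 129) + 45379) = sqrt(132 + 45379) = sqrt(45511)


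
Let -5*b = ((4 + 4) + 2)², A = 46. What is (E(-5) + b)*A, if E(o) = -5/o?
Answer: -874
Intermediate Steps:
b = -20 (b = -((4 + 4) + 2)²/5 = -(8 + 2)²/5 = -⅕*10² = -⅕*100 = -20)
(E(-5) + b)*A = (-5/(-5) - 20)*46 = (-5*(-⅕) - 20)*46 = (1 - 20)*46 = -19*46 = -874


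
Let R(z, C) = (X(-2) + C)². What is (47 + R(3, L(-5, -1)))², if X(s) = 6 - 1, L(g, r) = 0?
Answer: 5184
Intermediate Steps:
X(s) = 5
R(z, C) = (5 + C)²
(47 + R(3, L(-5, -1)))² = (47 + (5 + 0)²)² = (47 + 5²)² = (47 + 25)² = 72² = 5184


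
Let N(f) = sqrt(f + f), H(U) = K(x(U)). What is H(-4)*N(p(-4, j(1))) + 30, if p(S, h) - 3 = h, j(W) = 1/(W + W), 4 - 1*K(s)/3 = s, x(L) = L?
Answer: 30 + 24*sqrt(7) ≈ 93.498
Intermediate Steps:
K(s) = 12 - 3*s
j(W) = 1/(2*W)
p(S, h) = 3 + h
H(U) = 12 - 3*U
N(f) = sqrt(2)*sqrt(f) (N(f) = sqrt(2*f) = sqrt(2)*sqrt(f))
H(-4)*N(p(-4, j(1))) + 30 = (12 - 3*(-4))*(sqrt(2)*sqrt(3 + (1/2)/1)) + 30 = (12 + 12)*(sqrt(2)*sqrt(3 + (1/2)*1)) + 30 = 24*(sqrt(2)*sqrt(3 + 1/2)) + 30 = 24*(sqrt(2)*sqrt(7/2)) + 30 = 24*(sqrt(2)*(sqrt(14)/2)) + 30 = 24*sqrt(7) + 30 = 30 + 24*sqrt(7)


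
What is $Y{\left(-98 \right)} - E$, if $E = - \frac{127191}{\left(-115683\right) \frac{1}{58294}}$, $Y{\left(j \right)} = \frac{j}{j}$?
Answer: $- \frac{2471452157}{38561} \approx -64092.0$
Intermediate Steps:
$Y{\left(j \right)} = 1$
$E = \frac{2471490718}{38561}$ ($E = - \frac{127191}{\left(-115683\right) \frac{1}{58294}} = - \frac{127191}{- \frac{115683}{58294}} = \left(-127191\right) \left(- \frac{58294}{115683}\right) = \frac{2471490718}{38561} \approx 64093.0$)
$Y{\left(-98 \right)} - E = 1 - \frac{2471490718}{38561} = - \frac{2471452157}{38561}$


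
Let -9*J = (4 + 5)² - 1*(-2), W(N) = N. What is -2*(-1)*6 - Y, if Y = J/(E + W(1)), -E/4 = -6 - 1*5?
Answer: 4943/405 ≈ 12.205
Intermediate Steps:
E = 44 (E = -4*(-6 - 1*5) = -4*(-6 - 5) = -4*(-11) = 44)
J = -83/9 (J = -((4 + 5)² - 1*(-2))/9 = -(9² + 2)/9 = -(81 + 2)/9 = -⅑*83 = -83/9 ≈ -9.2222)
Y = -83/405 (Y = -83/9/(44 + 1) = -83/9/45 = (1/45)*(-83/9) = -83/405 ≈ -0.20494)
-2*(-1)*6 - Y = -2*(-1)*6 - 1*(-83/405) = 2*6 + 83/405 = 12 + 83/405 = 4943/405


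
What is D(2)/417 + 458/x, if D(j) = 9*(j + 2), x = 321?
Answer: 67514/44619 ≈ 1.5131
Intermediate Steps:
D(j) = 18 + 9*j (D(j) = 9*(2 + j) = 18 + 9*j)
D(2)/417 + 458/x = (18 + 9*2)/417 + 458/321 = (18 + 18)*(1/417) + 458*(1/321) = 36*(1/417) + 458/321 = 12/139 + 458/321 = 67514/44619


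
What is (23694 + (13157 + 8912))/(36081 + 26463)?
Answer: 45763/62544 ≈ 0.73169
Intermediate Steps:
(23694 + (13157 + 8912))/(36081 + 26463) = (23694 + 22069)/62544 = 45763*(1/62544) = 45763/62544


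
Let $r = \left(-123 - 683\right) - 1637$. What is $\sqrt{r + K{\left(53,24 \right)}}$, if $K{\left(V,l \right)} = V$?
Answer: $i \sqrt{2390} \approx 48.888 i$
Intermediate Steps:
$r = -2443$ ($r = \left(-123 - 683\right) - 1637 = -806 - 1637 = -2443$)
$\sqrt{r + K{\left(53,24 \right)}} = \sqrt{-2443 + 53} = \sqrt{-2390} = i \sqrt{2390}$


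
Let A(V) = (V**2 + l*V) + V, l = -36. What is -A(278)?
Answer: -67554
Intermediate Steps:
A(V) = V**2 - 35*V (A(V) = (V**2 - 36*V) + V = V**2 - 35*V)
-A(278) = -278*(-35 + 278) = -278*243 = -1*67554 = -67554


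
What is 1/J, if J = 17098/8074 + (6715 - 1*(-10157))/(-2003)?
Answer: -8086111/50988617 ≈ -0.15859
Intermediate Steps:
J = -50988617/8086111 (J = 17098*(1/8074) + (6715 + 10157)*(-1/2003) = 8549/4037 + 16872*(-1/2003) = 8549/4037 - 16872/2003 = -50988617/8086111 ≈ -6.3057)
1/J = 1/(-50988617/8086111) = -8086111/50988617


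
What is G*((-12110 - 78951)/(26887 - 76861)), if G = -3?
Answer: -91061/16658 ≈ -5.4665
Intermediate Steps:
G*((-12110 - 78951)/(26887 - 76861)) = -3*(-12110 - 78951)/(26887 - 76861) = -(-273183)/(-49974) = -(-273183)*(-1)/49974 = -3*91061/49974 = -91061/16658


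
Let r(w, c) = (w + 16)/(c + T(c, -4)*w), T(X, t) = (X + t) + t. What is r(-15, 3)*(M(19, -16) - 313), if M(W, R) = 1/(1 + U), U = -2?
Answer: -157/39 ≈ -4.0256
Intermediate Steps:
T(X, t) = X + 2*t
r(w, c) = (16 + w)/(c + w*(-8 + c)) (r(w, c) = (w + 16)/(c + (c + 2*(-4))*w) = (16 + w)/(c + (c - 8)*w) = (16 + w)/(c + (-8 + c)*w) = (16 + w)/(c + w*(-8 + c)))
M(W, R) = -1 (M(W, R) = 1/(1 - 2) = 1/(-1) = -1)
r(-15, 3)*(M(19, -16) - 313) = ((16 - 15)/(3 - 15*(-8 + 3)))*(-1 - 313) = (1/(3 - 15*(-5)))*(-314) = (1/(3 + 75))*(-314) = (1/78)*(-314) = -157/39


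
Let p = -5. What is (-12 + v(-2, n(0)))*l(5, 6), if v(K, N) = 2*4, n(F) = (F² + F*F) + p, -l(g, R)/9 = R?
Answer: 216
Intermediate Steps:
l(g, R) = -9*R
n(F) = -5 + 2*F² (n(F) = (F² + F*F) - 5 = (F² + F²) - 5 = 2*F² - 5 = -5 + 2*F²)
v(K, N) = 8
(-12 + v(-2, n(0)))*l(5, 6) = (-12 + 8)*(-9*6) = -4*(-54) = 216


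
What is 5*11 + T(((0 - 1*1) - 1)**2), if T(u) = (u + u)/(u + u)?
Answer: 56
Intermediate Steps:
T(u) = 1 (T(u) = (2*u)/((2*u)) = (2*u)*(1/(2*u)) = 1)
5*11 + T(((0 - 1*1) - 1)**2) = 5*11 + 1 = 55 + 1 = 56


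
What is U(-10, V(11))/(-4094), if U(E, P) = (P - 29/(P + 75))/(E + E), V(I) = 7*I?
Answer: 2335/2489152 ≈ 0.00093807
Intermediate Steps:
U(E, P) = (P - 29/(75 + P))/(2*E) (U(E, P) = (P - 29/(75 + P))/((2*E)) = (P - 29/(75 + P))*(1/(2*E)) = (P - 29/(75 + P))/(2*E))
U(-10, V(11))/(-4094) = ((½)*(-29 + (7*11)² + 75*(7*11))/(-10*(75 + 7*11)))/(-4094) = ((½)*(-⅒)*(-29 + 77² + 75*77)/(75 + 77))*(-1/4094) = ((½)*(-⅒)*(-29 + 5929 + 5775)/152)*(-1/4094) = ((½)*(-⅒)*(1/152)*11675)*(-1/4094) = -2335/608*(-1/4094) = 2335/2489152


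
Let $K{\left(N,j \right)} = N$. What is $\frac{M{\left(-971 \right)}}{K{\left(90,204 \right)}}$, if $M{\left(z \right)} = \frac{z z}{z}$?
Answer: $- \frac{971}{90} \approx -10.789$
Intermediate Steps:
$M{\left(z \right)} = z$ ($M{\left(z \right)} = \frac{z^{2}}{z} = z$)
$\frac{M{\left(-971 \right)}}{K{\left(90,204 \right)}} = - \frac{971}{90}$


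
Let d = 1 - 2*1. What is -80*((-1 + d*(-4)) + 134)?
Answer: -10960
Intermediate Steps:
d = -1 (d = 1 - 2 = -1)
-80*((-1 + d*(-4)) + 134) = -80*((-1 - 1*(-4)) + 134) = -80*((-1 + 4) + 134) = -80*(3 + 134) = -80*137 = -10960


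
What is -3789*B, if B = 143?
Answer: -541827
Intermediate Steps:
-3789*B = -3789*143 = -541827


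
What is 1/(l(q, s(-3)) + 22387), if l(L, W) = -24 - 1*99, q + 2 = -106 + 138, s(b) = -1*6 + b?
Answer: 1/22264 ≈ 4.4916e-5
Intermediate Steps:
s(b) = -6 + b
q = 30 (q = -2 + (-106 + 138) = -2 + 32 = 30)
l(L, W) = -123 (l(L, W) = -24 - 99 = -123)
1/(l(q, s(-3)) + 22387) = 1/(-123 + 22387) = 1/22264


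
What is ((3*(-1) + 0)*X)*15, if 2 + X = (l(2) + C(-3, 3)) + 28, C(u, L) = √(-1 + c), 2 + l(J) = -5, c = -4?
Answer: -855 - 45*I*√5 ≈ -855.0 - 100.62*I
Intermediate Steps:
l(J) = -7 (l(J) = -2 - 5 = -7)
C(u, L) = I*√5 (C(u, L) = √(-1 - 4) = √(-5) = I*√5)
X = 19 + I*√5 (X = -2 + ((-7 + I*√5) + 28) = -2 + (21 + I*√5) = 19 + I*√5 ≈ 19.0 + 2.2361*I)
((3*(-1) + 0)*X)*15 = ((3*(-1) + 0)*(19 + I*√5))*15 = ((-3 + 0)*(19 + I*√5))*15 = -3*(19 + I*√5)*15 = (-57 - 3*I*√5)*15 = -855 - 45*I*√5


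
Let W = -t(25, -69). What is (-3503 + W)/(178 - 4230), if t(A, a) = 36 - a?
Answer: 902/1013 ≈ 0.89042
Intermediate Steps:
W = -105 (W = -(36 - 1*(-69)) = -(36 + 69) = -1*105 = -105)
(-3503 + W)/(178 - 4230) = (-3503 - 105)/(178 - 4230) = -3608/(-4052) = -3608*(-1/4052) = 902/1013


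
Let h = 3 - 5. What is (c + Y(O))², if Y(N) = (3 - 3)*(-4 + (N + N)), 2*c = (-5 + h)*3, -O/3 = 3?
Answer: 441/4 ≈ 110.25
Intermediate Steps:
h = -2
O = -9 (O = -3*3 = -9)
c = -21/2 (c = ((-5 - 2)*3)/2 = (-7*3)/2 = (½)*(-21) = -21/2 ≈ -10.500)
Y(N) = 0 (Y(N) = 0*(-4 + 2*N) = 0)
(c + Y(O))² = (-21/2 + 0)² = (-21/2)² = 441/4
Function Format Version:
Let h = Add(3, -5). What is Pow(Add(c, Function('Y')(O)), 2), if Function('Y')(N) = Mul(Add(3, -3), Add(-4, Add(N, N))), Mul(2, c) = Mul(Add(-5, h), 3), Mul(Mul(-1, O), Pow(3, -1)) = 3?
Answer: Rational(441, 4) ≈ 110.25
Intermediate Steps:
h = -2
O = -9 (O = Mul(-3, 3) = -9)
c = Rational(-21, 2) (c = Mul(Rational(1, 2), Mul(Add(-5, -2), 3)) = Mul(Rational(1, 2), Mul(-7, 3)) = Mul(Rational(1, 2), -21) = Rational(-21, 2) ≈ -10.500)
Function('Y')(N) = 0 (Function('Y')(N) = Mul(0, Add(-4, Mul(2, N))) = 0)
Pow(Add(c, Function('Y')(O)), 2) = Pow(Add(Rational(-21, 2), 0), 2) = Pow(Rational(-21, 2), 2) = Rational(441, 4)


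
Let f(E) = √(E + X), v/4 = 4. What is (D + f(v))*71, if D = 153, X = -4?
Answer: 10863 + 142*√3 ≈ 11109.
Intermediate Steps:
v = 16 (v = 4*4 = 16)
f(E) = √(-4 + E) (f(E) = √(E - 4) = √(-4 + E))
(D + f(v))*71 = (153 + √(-4 + 16))*71 = (153 + √12)*71 = (153 + 2*√3)*71 = 10863 + 142*√3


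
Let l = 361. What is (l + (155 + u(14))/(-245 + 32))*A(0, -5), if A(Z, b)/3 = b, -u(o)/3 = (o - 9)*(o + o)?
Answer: -385790/71 ≈ -5433.7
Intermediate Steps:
u(o) = -6*o*(-9 + o) (u(o) = -3*(o - 9)*(o + o) = -3*(-9 + o)*2*o = -6*o*(-9 + o))
A(Z, b) = 3*b
(l + (155 + u(14))/(-245 + 32))*A(0, -5) = (361 + (155 + 6*14*(9 - 1*14))/(-245 + 32))*(3*(-5)) = (361 + (155 + 6*14*(9 - 14))/(-213))*(-15) = (361 + (155 + 6*14*(-5))*(-1/213))*(-15) = (361 + (155 - 420)*(-1/213))*(-15) = (361 - 265*(-1/213))*(-15) = (361 + 265/213)*(-15) = (77158/213)*(-15) = -385790/71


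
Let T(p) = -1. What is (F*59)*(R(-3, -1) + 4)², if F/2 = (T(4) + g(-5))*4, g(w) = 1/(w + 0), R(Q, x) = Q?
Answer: -2832/5 ≈ -566.40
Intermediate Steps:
g(w) = 1/w
F = -48/5 (F = 2*((-1 + 1/(-5))*4) = 2*((-1 - ⅕)*4) = 2*(-6/5*4) = 2*(-24/5) = -48/5 ≈ -9.6000)
(F*59)*(R(-3, -1) + 4)² = (-48/5*59)*(-3 + 4)² = -2832/5*1² = -2832/5*1 = -2832/5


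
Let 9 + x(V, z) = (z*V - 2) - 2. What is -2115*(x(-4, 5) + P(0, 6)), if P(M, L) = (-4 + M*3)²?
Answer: 35955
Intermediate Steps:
x(V, z) = -13 + V*z (x(V, z) = -9 + ((z*V - 2) - 2) = -9 + ((V*z - 2) - 2) = -9 + ((-2 + V*z) - 2) = -9 + (-4 + V*z) = -13 + V*z)
P(M, L) = (-4 + 3*M)²
-2115*(x(-4, 5) + P(0, 6)) = -2115*((-13 - 4*5) + (-4 + 3*0)²) = -2115*((-13 - 20) + (-4 + 0)²) = -2115*(-33 + (-4)²) = -2115*(-33 + 16) = -2115*(-17) = 35955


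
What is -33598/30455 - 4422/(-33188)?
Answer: -490189207/505370270 ≈ -0.96996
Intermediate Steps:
-33598/30455 - 4422/(-33188) = -33598*1/30455 - 4422*(-1/33188) = -33598/30455 + 2211/16594 = -490189207/505370270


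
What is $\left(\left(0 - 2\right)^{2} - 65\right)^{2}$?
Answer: $3721$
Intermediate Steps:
$\left(\left(0 - 2\right)^{2} - 65\right)^{2} = \left(\left(-2\right)^{2} - 65\right)^{2} = \left(4 - 65\right)^{2} = \left(-61\right)^{2} = 3721$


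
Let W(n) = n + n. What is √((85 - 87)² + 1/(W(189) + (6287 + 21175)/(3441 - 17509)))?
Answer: √28005266199678/2645121 ≈ 2.0007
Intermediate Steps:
W(n) = 2*n
√((85 - 87)² + 1/(W(189) + (6287 + 21175)/(3441 - 17509))) = √((85 - 87)² + 1/(2*189 + (6287 + 21175)/(3441 - 17509))) = √((-2)² + 1/(378 + 27462/(-14068))) = √(4 + 1/(378 + 27462*(-1/14068))) = √(4 + 1/(378 - 13731/7034)) = √(4 + 1/(2645121/7034)) = √(4 + 7034/2645121) = √(10587518/2645121) = √28005266199678/2645121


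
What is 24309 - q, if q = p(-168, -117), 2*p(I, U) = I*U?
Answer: 14481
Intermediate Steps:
p(I, U) = I*U/2 (p(I, U) = (I*U)/2 = I*U/2)
q = 9828 (q = (½)*(-168)*(-117) = 9828)
24309 - q = 24309 - 1*9828 = 24309 - 9828 = 14481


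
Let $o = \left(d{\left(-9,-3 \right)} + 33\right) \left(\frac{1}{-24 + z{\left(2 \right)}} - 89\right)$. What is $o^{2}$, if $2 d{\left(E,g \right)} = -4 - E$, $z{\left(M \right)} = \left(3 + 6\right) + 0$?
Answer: $\frac{2249415184}{225} \approx 9.9974 \cdot 10^{6}$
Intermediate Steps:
$z{\left(M \right)} = 9$ ($z{\left(M \right)} = 9 + 0 = 9$)
$d{\left(E,g \right)} = -2 - \frac{E}{2}$ ($d{\left(E,g \right)} = \frac{-4 - E}{2} = -2 - \frac{E}{2}$)
$o = - \frac{47428}{15}$ ($o = \left(\left(-2 - - \frac{9}{2}\right) + 33\right) \left(\frac{1}{-24 + 9} - 89\right) = \left(\left(-2 + \frac{9}{2}\right) + 33\right) \left(\frac{1}{-15} - 89\right) = \left(\frac{5}{2} + 33\right) \left(- \frac{1}{15} - 89\right) = \frac{71}{2} \left(- \frac{1336}{15}\right) = - \frac{47428}{15} \approx -3161.9$)
$o^{2} = \left(- \frac{47428}{15}\right)^{2} = \frac{2249415184}{225}$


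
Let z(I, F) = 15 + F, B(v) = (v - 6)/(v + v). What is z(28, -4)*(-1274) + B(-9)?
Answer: -84079/6 ≈ -14013.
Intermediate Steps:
B(v) = (-6 + v)/(2*v) (B(v) = (-6 + v)/((2*v)) = (-6 + v)*(1/(2*v)) = (-6 + v)/(2*v))
z(28, -4)*(-1274) + B(-9) = (15 - 4)*(-1274) + (½)*(-6 - 9)/(-9) = 11*(-1274) + (½)*(-⅑)*(-15) = -14014 + ⅚ = -84079/6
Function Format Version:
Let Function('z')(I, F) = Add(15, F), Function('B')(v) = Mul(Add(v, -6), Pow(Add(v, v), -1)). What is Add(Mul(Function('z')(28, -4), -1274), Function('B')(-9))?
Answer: Rational(-84079, 6) ≈ -14013.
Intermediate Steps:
Function('B')(v) = Mul(Rational(1, 2), Pow(v, -1), Add(-6, v)) (Function('B')(v) = Mul(Add(-6, v), Pow(Mul(2, v), -1)) = Mul(Add(-6, v), Mul(Rational(1, 2), Pow(v, -1))) = Mul(Rational(1, 2), Pow(v, -1), Add(-6, v)))
Add(Mul(Function('z')(28, -4), -1274), Function('B')(-9)) = Add(Mul(Add(15, -4), -1274), Mul(Rational(1, 2), Pow(-9, -1), Add(-6, -9))) = Add(Mul(11, -1274), Mul(Rational(1, 2), Rational(-1, 9), -15)) = Add(-14014, Rational(5, 6)) = Rational(-84079, 6)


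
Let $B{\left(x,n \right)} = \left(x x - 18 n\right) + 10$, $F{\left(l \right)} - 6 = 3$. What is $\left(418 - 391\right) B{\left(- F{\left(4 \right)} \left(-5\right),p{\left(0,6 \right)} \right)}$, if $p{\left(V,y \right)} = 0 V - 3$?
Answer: $56403$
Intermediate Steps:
$F{\left(l \right)} = 9$ ($F{\left(l \right)} = 6 + 3 = 9$)
$p{\left(V,y \right)} = -3$ ($p{\left(V,y \right)} = 0 - 3 = -3$)
$B{\left(x,n \right)} = 10 + x^{2} - 18 n$ ($B{\left(x,n \right)} = \left(x^{2} - 18 n\right) + 10 = 10 + x^{2} - 18 n$)
$\left(418 - 391\right) B{\left(- F{\left(4 \right)} \left(-5\right),p{\left(0,6 \right)} \right)} = \left(418 - 391\right) \left(10 + \left(\left(-1\right) 9 \left(-5\right)\right)^{2} - -54\right) = \left(418 - 391\right) \left(10 + \left(\left(-9\right) \left(-5\right)\right)^{2} + 54\right) = 27 \left(10 + 45^{2} + 54\right) = 27 \left(10 + 2025 + 54\right) = 27 \cdot 2089 = 56403$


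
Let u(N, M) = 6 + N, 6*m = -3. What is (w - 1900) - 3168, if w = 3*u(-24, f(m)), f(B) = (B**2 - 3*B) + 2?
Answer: -5122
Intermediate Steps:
m = -1/2 (m = (1/6)*(-3) = -1/2 ≈ -0.50000)
f(B) = 2 + B**2 - 3*B
w = -54 (w = 3*(6 - 24) = 3*(-18) = -54)
(w - 1900) - 3168 = (-54 - 1900) - 3168 = -1954 - 3168 = -5122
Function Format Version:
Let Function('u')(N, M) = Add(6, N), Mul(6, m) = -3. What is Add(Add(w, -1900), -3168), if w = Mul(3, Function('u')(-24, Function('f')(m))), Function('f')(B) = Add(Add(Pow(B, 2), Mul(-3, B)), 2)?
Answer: -5122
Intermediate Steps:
m = Rational(-1, 2) (m = Mul(Rational(1, 6), -3) = Rational(-1, 2) ≈ -0.50000)
Function('f')(B) = Add(2, Pow(B, 2), Mul(-3, B))
w = -54 (w = Mul(3, Add(6, -24)) = Mul(3, -18) = -54)
Add(Add(w, -1900), -3168) = Add(Add(-54, -1900), -3168) = Add(-1954, -3168) = -5122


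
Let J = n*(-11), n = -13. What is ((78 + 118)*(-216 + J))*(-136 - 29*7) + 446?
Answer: 4850858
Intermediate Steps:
J = 143 (J = -13*(-11) = 143)
((78 + 118)*(-216 + J))*(-136 - 29*7) + 446 = ((78 + 118)*(-216 + 143))*(-136 - 29*7) + 446 = (196*(-73))*(-136 - 1*203) + 446 = -14308*(-136 - 203) + 446 = -14308*(-339) + 446 = 4850412 + 446 = 4850858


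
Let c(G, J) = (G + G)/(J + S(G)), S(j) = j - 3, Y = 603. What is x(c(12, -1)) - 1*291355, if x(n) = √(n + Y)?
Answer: -291355 + √606 ≈ -2.9133e+5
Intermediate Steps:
S(j) = -3 + j
c(G, J) = 2*G/(-3 + G + J) (c(G, J) = (G + G)/(J + (-3 + G)) = (2*G)/(-3 + G + J) = 2*G/(-3 + G + J))
x(n) = √(603 + n) (x(n) = √(n + 603) = √(603 + n))
x(c(12, -1)) - 1*291355 = √(603 + 2*12/(-3 + 12 - 1)) - 1*291355 = √(603 + 2*12/8) - 291355 = √(603 + 2*12*(⅛)) - 291355 = √(603 + 3) - 291355 = √606 - 291355 = -291355 + √606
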